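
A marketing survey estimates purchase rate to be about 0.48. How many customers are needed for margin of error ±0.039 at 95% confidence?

n = z²p(1-p)/E² = 1.96²×0.48×0.52/0.039² = 630.4 → n = 631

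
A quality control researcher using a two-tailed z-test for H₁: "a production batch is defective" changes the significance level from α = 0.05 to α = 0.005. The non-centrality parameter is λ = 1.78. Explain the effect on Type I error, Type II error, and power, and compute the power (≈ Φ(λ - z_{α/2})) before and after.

Decreasing α from 0.05 to 0.005:
• Type I error rate decreases (α is the Type I rate by definition).
• Critical value moves from z_{α/2} = 1.96 to 2.807, so power = Φ(λ - z_{α/2}) goes from Φ(1.78 - 1.96) = 0.429 to Φ(1.78 - 2.807) = 0.152.
• Type II error rate β = 1 - power therefore increases (0.571 → 0.848).
Appropriate when false positives are costly — here, scrapping a good batch — wasted material and cost for no reason.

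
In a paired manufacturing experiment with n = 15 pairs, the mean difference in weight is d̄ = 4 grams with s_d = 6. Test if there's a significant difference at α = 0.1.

t = d̄/(s_d/√n) = 4/(6/√15) = 2.582. df = 14, critical t = ±1.761. Reject H₀.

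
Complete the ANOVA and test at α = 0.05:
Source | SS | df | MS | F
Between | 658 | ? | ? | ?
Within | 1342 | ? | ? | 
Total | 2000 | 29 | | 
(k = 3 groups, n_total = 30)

df_between = 2, df_within = 27. MS_between = 329.0, MS_within = 49.7. F = 6.619, F_crit ≈ 3.354. Reject H₀.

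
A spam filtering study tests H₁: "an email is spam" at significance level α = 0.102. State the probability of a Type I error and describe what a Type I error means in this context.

P(Type I error) = α = 0.102. A Type I error is rejecting H₀ when H₀ is actually true (false positive) — here, concluding that an email is spam when in fact this is not the case. Consequence: a legitimate email is sent to the spam folder and the user misses it.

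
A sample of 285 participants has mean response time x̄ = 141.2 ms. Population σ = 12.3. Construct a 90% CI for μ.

CI = x̄ ± z*(σ/√n) = 141.2 ± 1.645(12.3/√285) = 141.2 ± 1.2 = (140.0, 142.4)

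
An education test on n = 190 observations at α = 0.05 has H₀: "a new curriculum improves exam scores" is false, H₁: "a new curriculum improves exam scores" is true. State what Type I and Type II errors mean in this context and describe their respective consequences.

Type I (false positive): concluding that a new curriculum improves exam scores when it is not — adopting a curriculum that gives no real benefit — disruption for nothing. Type II (false negative): failing to conclude that a new curriculum improves exam scores when it is — keeping the old curriculum when the new one would have helped students. Which is costlier depends on domain priorities and is a judgement call rather than a statistical fact.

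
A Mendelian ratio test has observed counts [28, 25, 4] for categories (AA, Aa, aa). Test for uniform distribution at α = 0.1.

Expected = 19 each. χ² = Σ(O-E)²/E = 18.0. df = 2, critical value = 4.605. Reject H₀.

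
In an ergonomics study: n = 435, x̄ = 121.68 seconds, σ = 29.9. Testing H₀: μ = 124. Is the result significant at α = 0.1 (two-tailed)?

z = (121.68 - 124)/(29.9/√435) = -1.618. Since |z| ≤ 1.645, not significant at α = 0.1.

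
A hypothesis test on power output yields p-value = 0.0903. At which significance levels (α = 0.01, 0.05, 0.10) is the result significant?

p = 0.0903. Significant at: α = 0.1.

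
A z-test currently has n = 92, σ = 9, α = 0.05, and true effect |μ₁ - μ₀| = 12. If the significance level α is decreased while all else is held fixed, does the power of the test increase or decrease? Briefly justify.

Power decreases: a smaller α raises the critical value, so less of the H₁ sampling distribution falls in the rejection region.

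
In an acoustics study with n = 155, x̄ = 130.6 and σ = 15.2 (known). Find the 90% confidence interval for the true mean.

CI = x̄ ± z*(σ/√n) = 130.6 ± 1.645(15.2/√155) = 130.6 ± 2.01 = (128.59, 132.61)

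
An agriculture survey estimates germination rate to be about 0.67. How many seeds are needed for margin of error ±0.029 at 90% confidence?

n = z²p(1-p)/E² = 1.645²×0.67×0.33/0.029² = 711.4 → n = 712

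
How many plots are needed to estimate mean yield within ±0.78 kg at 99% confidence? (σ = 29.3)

n = (z*σ/E)² = (2.576×29.3/0.78)² = 9363.5 → n = 9364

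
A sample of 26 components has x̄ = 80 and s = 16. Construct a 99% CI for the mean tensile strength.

CI = x̄ ± t*(s/√n) = 80 ± 2.787(16/√26) = (71.25, 88.75)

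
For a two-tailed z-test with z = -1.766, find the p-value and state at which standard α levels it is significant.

p = 2·P(Z > |-1.766|) = 2·(1 - Φ(1.766)) ≈ 0.0774. Significant at α = 0.1.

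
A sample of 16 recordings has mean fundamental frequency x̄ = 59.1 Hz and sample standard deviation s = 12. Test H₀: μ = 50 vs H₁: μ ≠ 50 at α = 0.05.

t = (x̄ - μ₀)/(s/√n) = (59.1 - 50)/(12/√16) = 3.033. df = 15, critical t = ±2.131. Reject H₀.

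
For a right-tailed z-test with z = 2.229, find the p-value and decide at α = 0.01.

p = P(Z > 2.229) = 1 - Φ(2.229) ≈ 0.0129. Since p ≥ 0.01, fail to reject H₀ (not significant) at α = 0.01.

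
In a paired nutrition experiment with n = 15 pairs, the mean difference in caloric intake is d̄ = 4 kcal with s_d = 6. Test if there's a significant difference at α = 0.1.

t = d̄/(s_d/√n) = 4/(6/√15) = 2.582. df = 14, critical t = ±1.761. Reject H₀.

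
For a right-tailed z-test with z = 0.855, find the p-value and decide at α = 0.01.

p = P(Z > 0.855) = 1 - Φ(0.855) ≈ 0.1963. Since p ≥ 0.01, fail to reject H₀ (not significant) at α = 0.01.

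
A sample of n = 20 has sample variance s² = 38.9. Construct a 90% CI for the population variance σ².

df = 19. χ²_{0.05} = 30.144, χ²_{0.95} = 10.117. CI for σ² = ((n-1)s²/χ²_{α/2}, (n-1)s²/χ²_{1-α/2}) = (19·38.9/30.144, 19·38.9/10.117) = (24.52, 73.06)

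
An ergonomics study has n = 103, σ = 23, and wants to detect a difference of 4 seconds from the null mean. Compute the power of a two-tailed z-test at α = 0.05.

SE = σ/√n = 23/√103 = 2.266. Non-centrality λ = d/SE = 4/2.266 = 1.765. Power ≈ Φ(λ - z_{α/2}) = Φ(1.765 - 1.96) = Φ(-0.195) = 0.423.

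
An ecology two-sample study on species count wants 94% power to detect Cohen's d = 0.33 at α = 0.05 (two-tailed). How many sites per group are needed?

z_{α/2} = 1.96, z_β = Φ⁻¹(0.94) = 1.555. For small effect (d = 0.33): n per group = 2(z_{α/2} + z_β)²/d² = 2(1.96 + 1.555)²/0.33² = 226.9 → 227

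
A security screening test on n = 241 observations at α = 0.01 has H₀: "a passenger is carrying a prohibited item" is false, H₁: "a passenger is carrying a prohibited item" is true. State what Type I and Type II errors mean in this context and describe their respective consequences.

Type I (false positive): concluding that a passenger is carrying a prohibited item when it is not — detaining an innocent passenger — delay and inconvenience. Type II (false negative): failing to conclude that a passenger is carrying a prohibited item when it is — letting a prohibited item through — security breach. Which is costlier depends on domain priorities and is a judgement call rather than a statistical fact.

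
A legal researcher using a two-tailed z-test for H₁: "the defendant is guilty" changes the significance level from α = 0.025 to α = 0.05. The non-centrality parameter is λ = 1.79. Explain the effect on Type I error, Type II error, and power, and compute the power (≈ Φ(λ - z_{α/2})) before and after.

Increasing α from 0.025 to 0.05:
• Type I error rate increases (α is the Type I rate by definition).
• Critical value moves from z_{α/2} = 2.241 to 1.96, so power = Φ(λ - z_{α/2}) goes from Φ(1.79 - 2.241) = 0.326 to Φ(1.79 - 1.96) = 0.433.
• Type II error rate β = 1 - power therefore decreases (0.674 → 0.567).
Appropriate when false negatives are costly — here, acquitting a guilty person.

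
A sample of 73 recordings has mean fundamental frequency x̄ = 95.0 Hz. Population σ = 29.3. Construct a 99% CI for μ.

CI = x̄ ± z*(σ/√n) = 95.0 ± 2.576(29.3/√73) = 95.0 ± 8.83 = (86.17, 103.83)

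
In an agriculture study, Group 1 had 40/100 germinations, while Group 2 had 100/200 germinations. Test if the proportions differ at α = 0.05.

p̂₁ = 0.4, p̂₂ = 0.5, pooled p̂ = 0.467. z = -1.637. Critical: ±1.96. Fail to reject H₀.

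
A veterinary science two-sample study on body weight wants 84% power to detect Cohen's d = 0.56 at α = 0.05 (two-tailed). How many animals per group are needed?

z_{α/2} = 1.96, z_β = Φ⁻¹(0.84) = 0.994. For medium effect (d = 0.56): n per group = 2(z_{α/2} + z_β)²/d² = 2(1.96 + 0.994)²/0.56² = 55.7 → 56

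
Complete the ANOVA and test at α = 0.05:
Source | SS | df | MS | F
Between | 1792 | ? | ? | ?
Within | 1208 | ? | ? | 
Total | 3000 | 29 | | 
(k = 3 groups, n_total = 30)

df_between = 2, df_within = 27. MS_between = 896.0, MS_within = 44.74. F = 20.026, F_crit ≈ 3.354. Reject H₀.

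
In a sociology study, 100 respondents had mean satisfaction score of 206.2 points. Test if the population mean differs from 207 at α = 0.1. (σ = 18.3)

z = (x̄ - μ₀)/(σ/√n) = (206.2 - 207)/(18.3/√100) = -0.437. Critical value: ±1.645. Since |-0.437| ≤ 1.645, Fail to reject H₀.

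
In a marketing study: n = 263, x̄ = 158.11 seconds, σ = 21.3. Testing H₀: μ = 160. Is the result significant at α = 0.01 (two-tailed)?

z = (158.11 - 160)/(21.3/√263) = -1.439. Since |z| ≤ 2.576, not significant at α = 0.01.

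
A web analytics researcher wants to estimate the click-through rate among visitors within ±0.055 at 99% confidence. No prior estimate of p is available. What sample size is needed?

Conservative approach: use p = 0.5 (maximizes p(1-p) = 0.25). n = z²(0.25)/E² = 2.576²×0.25/0.055² = 548.4 → n = 549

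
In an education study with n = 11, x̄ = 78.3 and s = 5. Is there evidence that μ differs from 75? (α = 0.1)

t = (x̄ - μ₀)/(s/√n) = (78.3 - 75)/(5/√11) = 2.189. df = 10, critical t = ±1.812. Reject H₀.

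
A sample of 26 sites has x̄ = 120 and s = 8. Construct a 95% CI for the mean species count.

CI = x̄ ± t*(s/√n) = 120 ± 2.06(8/√26) = (116.77, 123.23)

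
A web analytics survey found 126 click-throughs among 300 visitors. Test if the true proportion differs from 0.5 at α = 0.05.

p̂ = 0.42, p₀ = 0.5. z = (p̂ - p₀)/√(p₀(1-p₀)/n) = -2.771. Critical: ±1.96. Reject H₀.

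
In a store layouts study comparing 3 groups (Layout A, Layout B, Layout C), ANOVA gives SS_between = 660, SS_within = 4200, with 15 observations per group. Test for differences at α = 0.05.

df_between = 2, df_within = 42. F = MS_between/MS_within = 330.0/100.0 = 3.3. F_crit ≈ 3.22. Reject H₀. At least one mean differs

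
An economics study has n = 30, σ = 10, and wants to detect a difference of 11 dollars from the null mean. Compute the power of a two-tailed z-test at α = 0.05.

SE = σ/√n = 10/√30 = 1.826. Non-centrality λ = d/SE = 11/1.826 = 6.025. Power ≈ Φ(λ - z_{α/2}) = Φ(6.025 - 1.96) = Φ(4.065) = 1.0.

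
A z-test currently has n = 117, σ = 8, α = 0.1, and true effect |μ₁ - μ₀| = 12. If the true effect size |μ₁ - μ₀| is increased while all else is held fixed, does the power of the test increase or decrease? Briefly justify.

Power increases: a larger true effect increases the non-centrality λ = |μ₁ - μ₀|/(σ/√n).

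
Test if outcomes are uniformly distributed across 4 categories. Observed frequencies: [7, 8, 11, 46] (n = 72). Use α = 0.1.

Expected = 18 each. χ² = Σ(O-E)²/E = 58.556. df = 3, critical value = 6.251. Reject H₀.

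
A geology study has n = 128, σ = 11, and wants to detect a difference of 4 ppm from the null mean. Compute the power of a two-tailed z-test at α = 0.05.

SE = σ/√n = 11/√128 = 0.972. Non-centrality λ = d/SE = 4/0.972 = 4.114. Power ≈ Φ(λ - z_{α/2}) = Φ(4.114 - 1.96) = Φ(2.154) = 0.984.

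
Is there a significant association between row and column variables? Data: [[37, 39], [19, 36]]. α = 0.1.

χ² = 2.606. df = 1, critical = 2.706. Fail to reject H₀. No evidence of dependence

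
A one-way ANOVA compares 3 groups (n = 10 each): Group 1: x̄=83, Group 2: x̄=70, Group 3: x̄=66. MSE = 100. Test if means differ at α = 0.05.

Grand mean = 73.0. SS_between = 1580.0, MS_between = 790.0. F = 7.9, F_crit ≈ 3.354. Reject H₀.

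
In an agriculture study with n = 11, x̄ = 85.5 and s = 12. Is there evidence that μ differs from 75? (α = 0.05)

t = (x̄ - μ₀)/(s/√n) = (85.5 - 75)/(12/√11) = 2.902. df = 10, critical t = ±2.228. Reject H₀.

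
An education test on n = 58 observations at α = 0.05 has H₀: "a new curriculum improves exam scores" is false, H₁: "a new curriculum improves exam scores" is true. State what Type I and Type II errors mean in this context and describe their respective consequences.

Type I (false positive): concluding that a new curriculum improves exam scores when it is not — adopting a curriculum that gives no real benefit — disruption for nothing. Type II (false negative): failing to conclude that a new curriculum improves exam scores when it is — keeping the old curriculum when the new one would have helped students. Which is costlier depends on domain priorities and is a judgement call rather than a statistical fact.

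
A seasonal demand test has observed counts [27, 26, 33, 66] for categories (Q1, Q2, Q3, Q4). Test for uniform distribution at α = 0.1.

Expected = 38 each. χ² = Σ(O-E)²/E = 28.263. df = 3, critical value = 6.251. Reject H₀.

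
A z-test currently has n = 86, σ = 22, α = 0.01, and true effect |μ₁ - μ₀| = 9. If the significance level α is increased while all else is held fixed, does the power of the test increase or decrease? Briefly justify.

Power increases: a larger α lowers the critical value, so more of the H₁ sampling distribution falls in the rejection region.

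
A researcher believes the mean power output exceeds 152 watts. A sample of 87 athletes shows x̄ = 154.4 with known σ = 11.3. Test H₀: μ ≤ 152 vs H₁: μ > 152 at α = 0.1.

z = 1.981. Critical value: 1.28. Reject H₀.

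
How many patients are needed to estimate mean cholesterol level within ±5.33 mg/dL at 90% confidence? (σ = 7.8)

n = (z*σ/E)² = (1.645×7.8/5.33)² = 5.8 → n = 6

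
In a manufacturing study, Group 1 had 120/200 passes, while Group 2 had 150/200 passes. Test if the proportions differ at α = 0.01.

p̂₁ = 0.6, p̂₂ = 0.75, pooled p̂ = 0.675. z = -3.203. Critical: ±2.576. Reject H₀.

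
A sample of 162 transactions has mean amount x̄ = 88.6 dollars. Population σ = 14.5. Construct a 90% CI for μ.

CI = x̄ ± z*(σ/√n) = 88.6 ± 1.645(14.5/√162) = 88.6 ± 1.87 = (86.73, 90.47)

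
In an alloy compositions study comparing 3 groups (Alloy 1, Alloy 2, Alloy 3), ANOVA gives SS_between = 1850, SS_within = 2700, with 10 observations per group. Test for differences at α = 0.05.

df_between = 2, df_within = 27. F = MS_between/MS_within = 925.0/100.0 = 9.25. F_crit ≈ 3.354. Reject H₀. At least one mean differs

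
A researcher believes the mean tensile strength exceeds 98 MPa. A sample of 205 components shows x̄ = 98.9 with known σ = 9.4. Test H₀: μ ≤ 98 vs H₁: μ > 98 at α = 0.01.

z = 1.371. Critical value: 2.33. Fail to reject H₀.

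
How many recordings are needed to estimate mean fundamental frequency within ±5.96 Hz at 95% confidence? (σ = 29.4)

n = (z*σ/E)² = (1.96×29.4/5.96)² = 93.5 → n = 94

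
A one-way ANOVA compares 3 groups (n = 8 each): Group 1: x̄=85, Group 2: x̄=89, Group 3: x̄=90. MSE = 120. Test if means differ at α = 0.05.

Grand mean = 88.0. SS_between = 112.0, MS_between = 56.0. F = 0.467, F_crit ≈ 3.467. Fail to reject H₀.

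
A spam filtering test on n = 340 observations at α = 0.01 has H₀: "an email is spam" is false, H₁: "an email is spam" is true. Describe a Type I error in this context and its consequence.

Type I error: rejecting H₀ when it is true — concluding that an email is spam when in fact it is not. Consequence: a legitimate email is sent to the spam folder and the user misses it.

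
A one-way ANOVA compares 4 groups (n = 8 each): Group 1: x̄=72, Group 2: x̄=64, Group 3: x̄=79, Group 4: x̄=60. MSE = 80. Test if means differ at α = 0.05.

Grand mean = 68.75. SS_between = 1718.0, MS_between = 572.67. F = 7.158, F_crit ≈ 2.947. Reject H₀.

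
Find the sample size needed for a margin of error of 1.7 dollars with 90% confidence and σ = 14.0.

n = (z*σ/E)² = (1.645×14.0/1.7)² = 183.5 → n = 184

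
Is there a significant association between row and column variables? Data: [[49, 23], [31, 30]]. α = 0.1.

χ² = 4.093. df = 1, critical = 2.706. Reject H₀. Variables are dependent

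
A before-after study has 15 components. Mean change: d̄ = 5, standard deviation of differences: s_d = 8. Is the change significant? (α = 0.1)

t = d̄/(s_d/√n) = 5/(8/√15) = 2.421. df = 14, critical t = ±1.761. Reject H₀.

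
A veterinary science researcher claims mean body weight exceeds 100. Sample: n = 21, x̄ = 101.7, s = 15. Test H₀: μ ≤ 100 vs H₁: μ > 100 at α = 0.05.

t = (101.7 - 100)/(15/√21) = 0.519, df = 20. Critical t = 1.725. Fail to reject H₀.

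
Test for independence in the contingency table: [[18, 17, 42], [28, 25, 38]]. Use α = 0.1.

χ² = 2.75. df = 2, critical = 4.605. Fail to reject H₀. No evidence of dependence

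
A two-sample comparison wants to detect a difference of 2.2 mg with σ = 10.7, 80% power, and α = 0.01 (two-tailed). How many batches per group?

n per group = 2(z_α/2 + z_β)²σ²/d² = 2×(2.576 + 0.84)²×10.7²/2.2² = 552.1 → n = 553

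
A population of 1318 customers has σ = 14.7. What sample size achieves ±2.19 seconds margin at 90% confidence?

Without FPC: n₀ = (1.645×14.7/2.19)² = 121.921. With FPC: n = n₀N/(n₀+N-1) = 111.7 → n = 112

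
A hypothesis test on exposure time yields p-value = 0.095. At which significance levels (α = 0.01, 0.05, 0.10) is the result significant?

p = 0.095. Significant at: α = 0.1.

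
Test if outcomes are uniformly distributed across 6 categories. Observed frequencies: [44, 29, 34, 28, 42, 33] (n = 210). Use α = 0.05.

Expected = 35 each. χ² = Σ(O-E)²/E = 6.286. df = 5, critical value = 11.07. Fail to reject H₀.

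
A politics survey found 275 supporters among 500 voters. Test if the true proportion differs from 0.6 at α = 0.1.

p̂ = 0.55, p₀ = 0.6. z = (p̂ - p₀)/√(p₀(1-p₀)/n) = -2.282. Critical: ±1.645. Reject H₀.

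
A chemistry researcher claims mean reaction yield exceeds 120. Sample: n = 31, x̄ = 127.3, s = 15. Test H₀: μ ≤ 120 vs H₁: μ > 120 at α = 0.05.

t = (127.3 - 120)/(15/√31) = 2.71, df = 30. Critical t = 1.697. Reject H₀.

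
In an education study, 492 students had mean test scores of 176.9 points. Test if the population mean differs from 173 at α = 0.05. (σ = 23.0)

z = (x̄ - μ₀)/(σ/√n) = (176.9 - 173)/(23.0/√492) = 3.761. Critical value: ±1.96. Since |3.761| > 1.96, Reject H₀.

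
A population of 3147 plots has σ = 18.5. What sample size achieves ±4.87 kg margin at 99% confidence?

Without FPC: n₀ = (2.576×18.5/4.87)² = 95.758. With FPC: n = n₀N/(n₀+N-1) = 93.0 → n = 93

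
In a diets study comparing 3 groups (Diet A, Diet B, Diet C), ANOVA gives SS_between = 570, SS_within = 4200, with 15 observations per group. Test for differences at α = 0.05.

df_between = 2, df_within = 42. F = MS_between/MS_within = 285.0/100.0 = 2.85. F_crit ≈ 3.22. Fail to reject H₀.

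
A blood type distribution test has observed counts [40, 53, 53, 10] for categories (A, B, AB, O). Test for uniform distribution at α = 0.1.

Expected = 39 each. χ² = Σ(O-E)²/E = 31.641. df = 3, critical value = 6.251. Reject H₀.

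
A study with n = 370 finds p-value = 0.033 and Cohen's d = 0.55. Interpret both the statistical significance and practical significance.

Statistically significant (p = 0.033 < 0.05). Cohen's d = 0.55 indicates a medium effect size. Both statistical and practical significance should be considered.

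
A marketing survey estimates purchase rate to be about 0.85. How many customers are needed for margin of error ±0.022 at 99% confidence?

n = z²p(1-p)/E² = 2.576²×0.85×0.15/0.022² = 1748.1 → n = 1749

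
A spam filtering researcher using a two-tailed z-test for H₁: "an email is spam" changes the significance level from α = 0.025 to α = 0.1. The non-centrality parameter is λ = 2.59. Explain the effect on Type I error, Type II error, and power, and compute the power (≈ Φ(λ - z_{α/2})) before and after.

Increasing α from 0.025 to 0.1:
• Type I error rate increases (α is the Type I rate by definition).
• Critical value moves from z_{α/2} = 2.241 to 1.645, so power = Φ(λ - z_{α/2}) goes from Φ(2.59 - 2.241) = 0.636 to Φ(2.59 - 1.645) = 0.828.
• Type II error rate β = 1 - power therefore decreases (0.364 → 0.172).
Appropriate when false negatives are costly — here, a spam email lands in the inbox.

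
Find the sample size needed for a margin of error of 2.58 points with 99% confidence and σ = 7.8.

n = (z*σ/E)² = (2.576×7.8/2.58)² = 60.7 → n = 61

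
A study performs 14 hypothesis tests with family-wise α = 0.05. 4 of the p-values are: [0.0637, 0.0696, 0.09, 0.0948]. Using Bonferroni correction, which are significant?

Bonferroni α = 0.05/14 = 0.00357. None of the given p-values are significant.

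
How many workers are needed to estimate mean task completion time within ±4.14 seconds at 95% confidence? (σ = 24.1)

n = (z*σ/E)² = (1.96×24.1/4.14)² = 130.2 → n = 131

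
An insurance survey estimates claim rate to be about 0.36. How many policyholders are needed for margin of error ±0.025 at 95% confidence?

n = z²p(1-p)/E² = 1.96²×0.36×0.64/0.025² = 1416.2 → n = 1417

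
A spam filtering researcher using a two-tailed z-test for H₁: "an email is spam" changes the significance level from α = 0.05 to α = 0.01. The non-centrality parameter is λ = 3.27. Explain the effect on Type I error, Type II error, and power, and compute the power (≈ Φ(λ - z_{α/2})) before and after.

Decreasing α from 0.05 to 0.01:
• Type I error rate decreases (α is the Type I rate by definition).
• Critical value moves from z_{α/2} = 1.96 to 2.576, so power = Φ(λ - z_{α/2}) goes from Φ(3.27 - 1.96) = 0.905 to Φ(3.27 - 2.576) = 0.756.
• Type II error rate β = 1 - power therefore increases (0.095 → 0.244).
Appropriate when false positives are costly — here, a legitimate email is sent to the spam folder and the user misses it.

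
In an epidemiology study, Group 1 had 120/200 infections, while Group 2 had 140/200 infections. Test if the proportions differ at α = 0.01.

p̂₁ = 0.6, p̂₂ = 0.7, pooled p̂ = 0.65. z = -2.097. Critical: ±2.576. Fail to reject H₀.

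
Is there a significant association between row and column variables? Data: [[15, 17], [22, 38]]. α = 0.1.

χ² = 0.905. df = 1, critical = 2.706. Fail to reject H₀. No evidence of dependence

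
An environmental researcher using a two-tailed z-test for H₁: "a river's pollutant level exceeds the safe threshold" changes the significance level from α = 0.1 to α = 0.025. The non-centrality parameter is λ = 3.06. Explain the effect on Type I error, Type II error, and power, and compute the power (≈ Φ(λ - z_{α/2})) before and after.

Decreasing α from 0.1 to 0.025:
• Type I error rate decreases (α is the Type I rate by definition).
• Critical value moves from z_{α/2} = 1.645 to 2.241, so power = Φ(λ - z_{α/2}) goes from Φ(3.06 - 1.645) = 0.921 to Φ(3.06 - 2.241) = 0.794.
• Type II error rate β = 1 - power therefore increases (0.079 → 0.206).
Appropriate when false positives are costly — here, shutting down a compliant factory unnecessarily.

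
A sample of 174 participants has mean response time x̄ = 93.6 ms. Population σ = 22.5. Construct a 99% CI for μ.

CI = x̄ ± z*(σ/√n) = 93.6 ± 2.576(22.5/√174) = 93.6 ± 4.39 = (89.21, 97.99)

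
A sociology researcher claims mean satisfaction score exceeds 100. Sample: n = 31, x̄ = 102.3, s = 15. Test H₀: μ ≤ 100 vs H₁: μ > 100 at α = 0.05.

t = (102.3 - 100)/(15/√31) = 0.854, df = 30. Critical t = 1.697. Fail to reject H₀.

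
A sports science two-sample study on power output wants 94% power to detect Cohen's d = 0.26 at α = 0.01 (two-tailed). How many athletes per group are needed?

z_{α/2} = 2.576, z_β = Φ⁻¹(0.94) = 1.555. For small effect (d = 0.26): n per group = 2(z_{α/2} + z_β)²/d² = 2(2.576 + 1.555)²/0.26² = 504.9 → 505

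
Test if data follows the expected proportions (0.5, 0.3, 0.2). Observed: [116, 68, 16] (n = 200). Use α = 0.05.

Expected: [100.0, 60.0, 40.0]. χ² = 18.027. df = 2, critical = 5.991. Reject H₀.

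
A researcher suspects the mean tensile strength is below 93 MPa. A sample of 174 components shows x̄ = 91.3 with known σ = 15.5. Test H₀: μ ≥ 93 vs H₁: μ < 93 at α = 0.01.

z = -1.447. Critical value: -2.33. Fail to reject H₀.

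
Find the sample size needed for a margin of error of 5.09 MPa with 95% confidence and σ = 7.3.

n = (z*σ/E)² = (1.96×7.3/5.09)² = 7.9 → n = 8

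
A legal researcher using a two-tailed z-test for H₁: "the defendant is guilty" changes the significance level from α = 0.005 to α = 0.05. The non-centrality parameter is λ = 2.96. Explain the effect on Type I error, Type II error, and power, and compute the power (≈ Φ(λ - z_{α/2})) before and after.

Increasing α from 0.005 to 0.05:
• Type I error rate increases (α is the Type I rate by definition).
• Critical value moves from z_{α/2} = 2.807 to 1.96, so power = Φ(λ - z_{α/2}) goes from Φ(2.96 - 2.807) = 0.561 to Φ(2.96 - 1.96) = 0.841.
• Type II error rate β = 1 - power therefore decreases (0.439 → 0.159).
Appropriate when false negatives are costly — here, acquitting a guilty person.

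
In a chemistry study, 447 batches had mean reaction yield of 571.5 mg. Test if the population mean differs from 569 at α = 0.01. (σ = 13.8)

z = (x̄ - μ₀)/(σ/√n) = (571.5 - 569)/(13.8/√447) = 3.83. Critical value: ±2.576. Since |3.83| > 2.576, Reject H₀.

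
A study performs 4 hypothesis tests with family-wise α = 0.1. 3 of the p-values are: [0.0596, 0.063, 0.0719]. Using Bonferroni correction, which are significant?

Bonferroni α = 0.1/4 = 0.025. None of the given p-values are significant.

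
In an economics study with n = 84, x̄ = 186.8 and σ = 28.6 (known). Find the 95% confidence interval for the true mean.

CI = x̄ ± z*(σ/√n) = 186.8 ± 1.96(28.6/√84) = 186.8 ± 6.12 = (180.68, 192.92)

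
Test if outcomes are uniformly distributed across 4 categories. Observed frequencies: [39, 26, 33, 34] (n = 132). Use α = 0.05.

Expected = 33 each. χ² = Σ(O-E)²/E = 2.606. df = 3, critical value = 7.815. Fail to reject H₀.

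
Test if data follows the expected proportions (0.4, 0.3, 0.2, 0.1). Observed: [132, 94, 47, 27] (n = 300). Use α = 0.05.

Expected: [120.0, 90.0, 60.0, 30.0]. χ² = 4.494. df = 3, critical = 7.815. Fail to reject H₀.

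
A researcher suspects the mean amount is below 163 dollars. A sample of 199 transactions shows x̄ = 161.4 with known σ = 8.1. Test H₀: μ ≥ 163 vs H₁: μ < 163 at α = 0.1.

z = -2.787. Critical value: -1.28. Reject H₀.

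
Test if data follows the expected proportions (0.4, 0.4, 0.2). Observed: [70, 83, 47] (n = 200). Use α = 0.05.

Expected: [80.0, 80.0, 40.0]. χ² = 2.587. df = 2, critical = 5.991. Fail to reject H₀.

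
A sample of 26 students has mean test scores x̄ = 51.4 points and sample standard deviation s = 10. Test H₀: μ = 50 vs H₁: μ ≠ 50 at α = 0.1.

t = (x̄ - μ₀)/(s/√n) = (51.4 - 50)/(10/√26) = 0.714. df = 25, critical t = ±1.708. Fail to reject H₀.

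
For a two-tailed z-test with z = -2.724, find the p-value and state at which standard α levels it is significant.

p = 2·P(Z > |-2.724|) = 2·(1 - Φ(2.724)) ≈ 0.0064. Significant at α = 0.1; Significant at α = 0.05; Significant at α = 0.01.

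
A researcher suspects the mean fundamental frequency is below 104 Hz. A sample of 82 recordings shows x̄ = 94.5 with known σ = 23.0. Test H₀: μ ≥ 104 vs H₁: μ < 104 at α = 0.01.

z = -3.74. Critical value: -2.33. Reject H₀.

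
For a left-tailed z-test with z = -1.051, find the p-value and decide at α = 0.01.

p = P(Z < -1.051) = Φ(-1.051) ≈ 0.1466. Since p ≥ 0.01, fail to reject H₀ (not significant) at α = 0.01.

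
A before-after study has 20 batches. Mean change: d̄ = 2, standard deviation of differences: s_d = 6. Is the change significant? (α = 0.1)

t = d̄/(s_d/√n) = 2/(6/√20) = 1.491. df = 19, critical t = ±1.729. Fail to reject H₀.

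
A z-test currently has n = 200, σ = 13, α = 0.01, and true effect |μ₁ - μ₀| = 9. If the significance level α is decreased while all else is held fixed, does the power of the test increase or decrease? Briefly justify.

Power decreases: a smaller α raises the critical value, so less of the H₁ sampling distribution falls in the rejection region.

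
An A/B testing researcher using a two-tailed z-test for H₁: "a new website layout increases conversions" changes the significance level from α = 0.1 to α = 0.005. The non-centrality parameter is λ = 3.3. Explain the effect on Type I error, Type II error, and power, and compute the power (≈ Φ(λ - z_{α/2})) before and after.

Decreasing α from 0.1 to 0.005:
• Type I error rate decreases (α is the Type I rate by definition).
• Critical value moves from z_{α/2} = 1.645 to 2.807, so power = Φ(λ - z_{α/2}) goes from Φ(3.3 - 1.645) = 0.951 to Φ(3.3 - 2.807) = 0.689.
• Type II error rate β = 1 - power therefore increases (0.049 → 0.311).
Appropriate when false positives are costly — here, rolling out a layout that doesn't actually help — wasted engineering effort.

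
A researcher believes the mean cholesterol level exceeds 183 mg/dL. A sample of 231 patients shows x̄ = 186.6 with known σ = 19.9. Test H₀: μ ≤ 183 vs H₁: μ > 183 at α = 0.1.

z = 2.75. Critical value: 1.28. Reject H₀.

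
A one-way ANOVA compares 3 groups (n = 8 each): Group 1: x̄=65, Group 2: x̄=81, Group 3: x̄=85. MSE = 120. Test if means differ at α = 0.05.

Grand mean = 77.0. SS_between = 1792.0, MS_between = 896.0. F = 7.467, F_crit ≈ 3.467. Reject H₀.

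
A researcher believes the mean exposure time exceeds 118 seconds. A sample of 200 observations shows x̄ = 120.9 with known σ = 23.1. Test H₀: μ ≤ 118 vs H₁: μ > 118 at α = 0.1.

z = 1.775. Critical value: 1.28. Reject H₀.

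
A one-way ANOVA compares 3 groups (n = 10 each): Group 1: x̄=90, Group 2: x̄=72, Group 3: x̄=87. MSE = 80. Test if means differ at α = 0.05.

Grand mean = 83.0. SS_between = 1860.0, MS_between = 930.0. F = 11.625, F_crit ≈ 3.354. Reject H₀.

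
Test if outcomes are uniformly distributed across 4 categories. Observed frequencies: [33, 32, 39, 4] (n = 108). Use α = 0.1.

Expected = 27 each. χ² = Σ(O-E)²/E = 27.185. df = 3, critical value = 6.251. Reject H₀.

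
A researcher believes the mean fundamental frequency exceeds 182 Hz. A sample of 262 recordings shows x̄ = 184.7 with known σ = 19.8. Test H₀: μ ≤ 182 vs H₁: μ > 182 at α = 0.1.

z = 2.207. Critical value: 1.28. Reject H₀.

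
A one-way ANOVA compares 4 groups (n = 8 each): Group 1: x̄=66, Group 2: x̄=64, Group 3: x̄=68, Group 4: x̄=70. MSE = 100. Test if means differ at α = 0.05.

Grand mean = 67.0. SS_between = 160.0, MS_between = 53.33. F = 0.533, F_crit ≈ 2.947. Fail to reject H₀.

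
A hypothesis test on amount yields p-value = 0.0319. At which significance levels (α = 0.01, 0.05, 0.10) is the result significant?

p = 0.0319. Significant at: α = 0.05, 0.1.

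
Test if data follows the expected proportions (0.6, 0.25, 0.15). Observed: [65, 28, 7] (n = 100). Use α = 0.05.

Expected: [60.0, 25.0, 15.0]. χ² = 5.043. df = 2, critical = 5.991. Fail to reject H₀.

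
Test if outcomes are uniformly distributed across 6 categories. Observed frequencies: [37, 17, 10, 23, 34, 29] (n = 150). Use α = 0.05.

Expected = 25 each. χ² = Σ(O-E)²/E = 21.36. df = 5, critical value = 11.07. Reject H₀.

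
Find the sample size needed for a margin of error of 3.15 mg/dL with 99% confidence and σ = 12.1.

n = (z*σ/E)² = (2.576×12.1/3.15)² = 97.9 → n = 98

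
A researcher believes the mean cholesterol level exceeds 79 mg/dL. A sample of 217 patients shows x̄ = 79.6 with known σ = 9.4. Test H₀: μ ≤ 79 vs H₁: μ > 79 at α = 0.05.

z = 0.94. Critical value: 1.645. Fail to reject H₀.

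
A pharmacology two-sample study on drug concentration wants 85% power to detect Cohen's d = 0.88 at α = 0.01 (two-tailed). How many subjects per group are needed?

z_{α/2} = 2.576, z_β = Φ⁻¹(0.85) = 1.036. For large effect (d = 0.88): n per group = 2(z_{α/2} + z_β)²/d² = 2(2.576 + 1.036)²/0.88² = 33.7 → 34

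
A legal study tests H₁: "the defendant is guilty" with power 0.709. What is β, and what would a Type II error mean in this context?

β = 1 - power = 1 - 0.709 = 0.291. A Type II error is failing to reject H₀ when H₀ is false (false negative) — here, failing to conclude that the defendant is guilty when in fact it is true. Consequence: acquitting a guilty person.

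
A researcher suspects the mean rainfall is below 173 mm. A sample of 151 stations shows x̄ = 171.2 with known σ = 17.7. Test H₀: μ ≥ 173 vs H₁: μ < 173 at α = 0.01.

z = -1.25. Critical value: -2.33. Fail to reject H₀.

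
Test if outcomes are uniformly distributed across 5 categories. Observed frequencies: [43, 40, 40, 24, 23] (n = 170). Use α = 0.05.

Expected = 34 each. χ² = Σ(O-E)²/E = 11.0. df = 4, critical value = 9.488. Reject H₀.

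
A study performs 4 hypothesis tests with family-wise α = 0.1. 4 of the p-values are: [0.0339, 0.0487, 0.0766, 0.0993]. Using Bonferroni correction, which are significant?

Bonferroni α = 0.1/4 = 0.025. None of the given p-values are significant.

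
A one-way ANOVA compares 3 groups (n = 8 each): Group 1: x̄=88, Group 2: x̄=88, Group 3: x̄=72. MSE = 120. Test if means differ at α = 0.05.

Grand mean = 82.67. SS_between = 1365.33, MS_between = 682.67. F = 5.689, F_crit ≈ 3.467. Reject H₀.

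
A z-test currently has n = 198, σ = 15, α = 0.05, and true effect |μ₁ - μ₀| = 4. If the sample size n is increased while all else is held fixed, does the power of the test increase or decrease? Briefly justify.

Power increases: a larger n shrinks the standard error σ/√n, moving the sampling distribution under H₁ further from the critical value.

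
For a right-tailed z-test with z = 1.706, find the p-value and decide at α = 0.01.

p = P(Z > 1.706) = 1 - Φ(1.706) ≈ 0.044. Since p ≥ 0.01, fail to reject H₀ (not significant) at α = 0.01.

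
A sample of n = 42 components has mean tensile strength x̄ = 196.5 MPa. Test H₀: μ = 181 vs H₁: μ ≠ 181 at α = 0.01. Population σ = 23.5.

z = (x̄ - μ₀)/(σ/√n) = (196.5 - 181)/(23.5/√42) = 4.275. Critical value: ±2.576. Since |4.275| > 2.576, Reject H₀.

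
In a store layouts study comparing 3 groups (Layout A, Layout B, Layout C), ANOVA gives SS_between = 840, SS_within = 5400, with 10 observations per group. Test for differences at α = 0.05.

df_between = 2, df_within = 27. F = MS_between/MS_within = 420.0/200.0 = 2.1. F_crit ≈ 3.354. Fail to reject H₀.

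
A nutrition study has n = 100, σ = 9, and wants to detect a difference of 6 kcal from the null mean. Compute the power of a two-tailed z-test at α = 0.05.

SE = σ/√n = 9/√100 = 0.9. Non-centrality λ = d/SE = 6/0.9 = 6.667. Power ≈ Φ(λ - z_{α/2}) = Φ(6.667 - 1.96) = Φ(4.707) = 1.0.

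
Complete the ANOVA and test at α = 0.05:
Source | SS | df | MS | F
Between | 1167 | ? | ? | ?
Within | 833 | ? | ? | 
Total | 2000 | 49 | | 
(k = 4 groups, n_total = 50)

df_between = 3, df_within = 46. MS_between = 389.0, MS_within = 18.11. F = 21.481, F_crit ≈ 2.807. Reject H₀.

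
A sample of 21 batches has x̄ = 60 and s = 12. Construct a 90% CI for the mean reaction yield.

CI = x̄ ± t*(s/√n) = 60 ± 1.725(12/√21) = (55.48, 64.52)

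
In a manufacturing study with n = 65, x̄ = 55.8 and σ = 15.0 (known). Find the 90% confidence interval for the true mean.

CI = x̄ ± z*(σ/√n) = 55.8 ± 1.645(15.0/√65) = 55.8 ± 3.06 = (52.74, 58.86)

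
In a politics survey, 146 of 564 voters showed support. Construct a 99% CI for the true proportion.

p̂ = 0.259. CI = p̂ ± z*√(p̂(1-p̂)/n) = (0.211, 0.306)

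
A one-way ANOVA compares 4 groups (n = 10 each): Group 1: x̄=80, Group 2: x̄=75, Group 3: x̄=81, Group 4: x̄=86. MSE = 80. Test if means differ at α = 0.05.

Grand mean = 80.5. SS_between = 610.0, MS_between = 203.33. F = 2.542, F_crit ≈ 2.866. Fail to reject H₀.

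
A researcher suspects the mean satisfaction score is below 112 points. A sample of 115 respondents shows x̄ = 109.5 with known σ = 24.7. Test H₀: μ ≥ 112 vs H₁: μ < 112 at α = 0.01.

z = -1.085. Critical value: -2.33. Fail to reject H₀.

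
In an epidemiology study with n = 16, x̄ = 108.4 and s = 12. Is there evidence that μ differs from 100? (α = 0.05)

t = (x̄ - μ₀)/(s/√n) = (108.4 - 100)/(12/√16) = 2.8. df = 15, critical t = ±2.131. Reject H₀.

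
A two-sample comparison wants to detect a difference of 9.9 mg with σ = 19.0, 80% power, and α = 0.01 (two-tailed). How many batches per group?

n per group = 2(z_α/2 + z_β)²σ²/d² = 2×(2.576 + 0.84)²×19.0²/9.9² = 86.0 → n = 86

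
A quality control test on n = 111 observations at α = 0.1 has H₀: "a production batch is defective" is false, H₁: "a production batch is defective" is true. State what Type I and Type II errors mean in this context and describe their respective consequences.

Type I (false positive): concluding that a production batch is defective when it is not — scrapping a good batch — wasted material and cost for no reason. Type II (false negative): failing to conclude that a production batch is defective when it is — shipping a defective batch — faulty products reach customers. Which is costlier depends on domain priorities and is a judgement call rather than a statistical fact.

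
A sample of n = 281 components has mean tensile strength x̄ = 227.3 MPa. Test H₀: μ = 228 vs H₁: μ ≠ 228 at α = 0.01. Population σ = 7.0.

z = (x̄ - μ₀)/(σ/√n) = (227.3 - 228)/(7.0/√281) = -1.676. Critical value: ±2.576. Since |-1.676| ≤ 2.576, Fail to reject H₀.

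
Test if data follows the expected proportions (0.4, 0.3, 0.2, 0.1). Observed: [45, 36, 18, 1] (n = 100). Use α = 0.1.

Expected: [40.0, 30.0, 20.0, 10.0]. χ² = 10.125. df = 3, critical = 6.251. Reject H₀.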